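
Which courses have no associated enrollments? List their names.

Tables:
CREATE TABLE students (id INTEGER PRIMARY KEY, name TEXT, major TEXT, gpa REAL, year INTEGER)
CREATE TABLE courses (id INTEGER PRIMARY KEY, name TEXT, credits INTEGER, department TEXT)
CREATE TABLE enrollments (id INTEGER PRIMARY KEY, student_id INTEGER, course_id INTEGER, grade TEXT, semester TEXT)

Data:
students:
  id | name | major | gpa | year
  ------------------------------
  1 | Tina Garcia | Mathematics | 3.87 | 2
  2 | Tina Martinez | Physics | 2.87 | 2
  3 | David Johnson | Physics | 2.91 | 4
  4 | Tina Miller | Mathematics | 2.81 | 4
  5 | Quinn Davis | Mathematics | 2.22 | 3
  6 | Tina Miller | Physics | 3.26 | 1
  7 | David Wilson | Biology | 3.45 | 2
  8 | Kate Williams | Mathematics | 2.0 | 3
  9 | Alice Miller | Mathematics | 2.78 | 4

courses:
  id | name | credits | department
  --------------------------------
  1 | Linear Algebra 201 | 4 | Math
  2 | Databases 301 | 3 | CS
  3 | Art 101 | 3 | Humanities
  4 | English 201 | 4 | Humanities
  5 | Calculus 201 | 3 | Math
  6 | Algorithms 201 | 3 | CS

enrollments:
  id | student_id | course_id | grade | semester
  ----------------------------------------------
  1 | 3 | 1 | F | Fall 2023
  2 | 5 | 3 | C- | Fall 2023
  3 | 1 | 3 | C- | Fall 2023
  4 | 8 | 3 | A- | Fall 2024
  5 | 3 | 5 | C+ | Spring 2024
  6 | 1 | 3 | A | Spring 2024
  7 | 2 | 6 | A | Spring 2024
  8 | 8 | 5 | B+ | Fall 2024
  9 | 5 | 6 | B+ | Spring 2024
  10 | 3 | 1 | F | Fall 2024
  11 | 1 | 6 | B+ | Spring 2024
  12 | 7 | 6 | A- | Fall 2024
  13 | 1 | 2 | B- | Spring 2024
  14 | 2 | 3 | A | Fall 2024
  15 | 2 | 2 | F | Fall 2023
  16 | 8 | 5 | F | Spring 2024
SELECT p.name FROM courses p LEFT JOIN enrollments c ON c.course_id = p.id WHERE c.id IS NULL

Execution result:
English 201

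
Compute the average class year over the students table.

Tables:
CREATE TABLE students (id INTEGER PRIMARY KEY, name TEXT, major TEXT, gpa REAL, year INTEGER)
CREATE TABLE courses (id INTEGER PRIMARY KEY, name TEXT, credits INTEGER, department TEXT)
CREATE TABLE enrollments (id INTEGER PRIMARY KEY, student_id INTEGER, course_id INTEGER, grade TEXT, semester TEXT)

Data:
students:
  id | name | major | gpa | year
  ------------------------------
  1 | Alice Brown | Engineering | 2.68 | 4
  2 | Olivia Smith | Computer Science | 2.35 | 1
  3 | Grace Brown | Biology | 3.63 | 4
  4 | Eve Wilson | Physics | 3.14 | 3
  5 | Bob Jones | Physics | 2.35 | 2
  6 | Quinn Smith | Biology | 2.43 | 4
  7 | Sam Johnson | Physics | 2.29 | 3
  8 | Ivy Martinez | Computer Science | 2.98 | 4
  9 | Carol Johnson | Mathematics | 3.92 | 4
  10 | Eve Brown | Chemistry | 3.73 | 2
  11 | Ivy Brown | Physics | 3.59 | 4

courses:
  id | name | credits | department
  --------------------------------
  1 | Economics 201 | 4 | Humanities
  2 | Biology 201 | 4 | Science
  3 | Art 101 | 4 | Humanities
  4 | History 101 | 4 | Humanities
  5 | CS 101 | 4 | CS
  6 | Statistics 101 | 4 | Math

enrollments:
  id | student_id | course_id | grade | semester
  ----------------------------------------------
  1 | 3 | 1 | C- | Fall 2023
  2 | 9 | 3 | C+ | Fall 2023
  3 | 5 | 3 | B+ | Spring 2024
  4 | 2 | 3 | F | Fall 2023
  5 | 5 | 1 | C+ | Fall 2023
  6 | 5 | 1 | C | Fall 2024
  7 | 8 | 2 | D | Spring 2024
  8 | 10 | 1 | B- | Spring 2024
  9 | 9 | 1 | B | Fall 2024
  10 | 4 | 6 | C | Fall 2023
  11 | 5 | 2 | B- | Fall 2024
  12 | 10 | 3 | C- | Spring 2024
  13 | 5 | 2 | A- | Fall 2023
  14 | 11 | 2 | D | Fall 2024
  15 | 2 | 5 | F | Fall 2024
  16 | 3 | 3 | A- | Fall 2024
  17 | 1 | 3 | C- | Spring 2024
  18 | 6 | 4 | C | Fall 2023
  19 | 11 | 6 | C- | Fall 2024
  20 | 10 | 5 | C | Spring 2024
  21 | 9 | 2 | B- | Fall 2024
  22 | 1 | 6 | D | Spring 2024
SELECT AVG(year) FROM students

Execution result:
3.18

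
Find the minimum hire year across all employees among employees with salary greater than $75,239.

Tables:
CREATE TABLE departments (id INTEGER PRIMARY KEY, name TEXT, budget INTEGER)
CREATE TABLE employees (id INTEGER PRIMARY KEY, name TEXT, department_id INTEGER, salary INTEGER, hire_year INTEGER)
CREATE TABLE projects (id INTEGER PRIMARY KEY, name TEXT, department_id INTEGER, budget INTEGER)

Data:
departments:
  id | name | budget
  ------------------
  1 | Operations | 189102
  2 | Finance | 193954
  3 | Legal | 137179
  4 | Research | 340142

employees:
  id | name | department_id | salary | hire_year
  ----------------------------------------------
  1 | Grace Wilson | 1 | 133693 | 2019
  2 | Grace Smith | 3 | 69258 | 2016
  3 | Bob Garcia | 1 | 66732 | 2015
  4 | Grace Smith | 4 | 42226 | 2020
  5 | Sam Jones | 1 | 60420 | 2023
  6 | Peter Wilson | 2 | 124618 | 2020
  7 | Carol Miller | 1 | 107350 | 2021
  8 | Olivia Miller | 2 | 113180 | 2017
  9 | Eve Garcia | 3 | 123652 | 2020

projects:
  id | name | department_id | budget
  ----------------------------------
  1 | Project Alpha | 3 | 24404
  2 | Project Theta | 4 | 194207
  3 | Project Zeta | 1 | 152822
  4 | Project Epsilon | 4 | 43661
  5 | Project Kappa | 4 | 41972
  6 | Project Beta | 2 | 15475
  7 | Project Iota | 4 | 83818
SELECT MIN(hire_year) FROM employees WHERE salary > 75239

Execution result:
2017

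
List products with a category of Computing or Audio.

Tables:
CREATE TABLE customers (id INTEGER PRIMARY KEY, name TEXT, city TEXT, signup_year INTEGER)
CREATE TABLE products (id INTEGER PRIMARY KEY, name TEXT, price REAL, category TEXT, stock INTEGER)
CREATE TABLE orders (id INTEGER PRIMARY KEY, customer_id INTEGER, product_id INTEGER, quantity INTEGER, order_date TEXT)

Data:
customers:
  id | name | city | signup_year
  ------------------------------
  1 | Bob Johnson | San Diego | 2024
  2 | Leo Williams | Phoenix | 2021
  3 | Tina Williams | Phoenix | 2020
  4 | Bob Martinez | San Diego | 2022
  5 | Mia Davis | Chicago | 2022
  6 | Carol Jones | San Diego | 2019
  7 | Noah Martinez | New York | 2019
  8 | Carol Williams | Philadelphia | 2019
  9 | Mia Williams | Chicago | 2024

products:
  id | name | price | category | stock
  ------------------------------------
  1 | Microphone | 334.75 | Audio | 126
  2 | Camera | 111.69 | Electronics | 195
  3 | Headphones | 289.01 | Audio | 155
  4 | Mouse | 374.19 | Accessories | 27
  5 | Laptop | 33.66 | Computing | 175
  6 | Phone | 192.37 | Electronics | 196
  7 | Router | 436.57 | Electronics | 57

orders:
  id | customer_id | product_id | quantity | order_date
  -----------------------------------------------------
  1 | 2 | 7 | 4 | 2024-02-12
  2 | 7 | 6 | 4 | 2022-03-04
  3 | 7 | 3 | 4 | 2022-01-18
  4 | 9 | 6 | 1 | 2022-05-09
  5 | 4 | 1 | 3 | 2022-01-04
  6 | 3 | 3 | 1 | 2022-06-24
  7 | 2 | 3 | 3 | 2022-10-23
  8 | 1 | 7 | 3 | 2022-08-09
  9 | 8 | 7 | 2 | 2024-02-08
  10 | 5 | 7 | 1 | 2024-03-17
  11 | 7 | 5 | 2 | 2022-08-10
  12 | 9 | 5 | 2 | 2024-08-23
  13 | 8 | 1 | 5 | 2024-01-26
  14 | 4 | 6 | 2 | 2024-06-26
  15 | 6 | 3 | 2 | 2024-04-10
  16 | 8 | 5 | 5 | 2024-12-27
SELECT name, category FROM products WHERE category IN ('Computing', 'Audio')

Execution result:
name | category
Microphone | Audio
Headphones | Audio
Laptop | Computing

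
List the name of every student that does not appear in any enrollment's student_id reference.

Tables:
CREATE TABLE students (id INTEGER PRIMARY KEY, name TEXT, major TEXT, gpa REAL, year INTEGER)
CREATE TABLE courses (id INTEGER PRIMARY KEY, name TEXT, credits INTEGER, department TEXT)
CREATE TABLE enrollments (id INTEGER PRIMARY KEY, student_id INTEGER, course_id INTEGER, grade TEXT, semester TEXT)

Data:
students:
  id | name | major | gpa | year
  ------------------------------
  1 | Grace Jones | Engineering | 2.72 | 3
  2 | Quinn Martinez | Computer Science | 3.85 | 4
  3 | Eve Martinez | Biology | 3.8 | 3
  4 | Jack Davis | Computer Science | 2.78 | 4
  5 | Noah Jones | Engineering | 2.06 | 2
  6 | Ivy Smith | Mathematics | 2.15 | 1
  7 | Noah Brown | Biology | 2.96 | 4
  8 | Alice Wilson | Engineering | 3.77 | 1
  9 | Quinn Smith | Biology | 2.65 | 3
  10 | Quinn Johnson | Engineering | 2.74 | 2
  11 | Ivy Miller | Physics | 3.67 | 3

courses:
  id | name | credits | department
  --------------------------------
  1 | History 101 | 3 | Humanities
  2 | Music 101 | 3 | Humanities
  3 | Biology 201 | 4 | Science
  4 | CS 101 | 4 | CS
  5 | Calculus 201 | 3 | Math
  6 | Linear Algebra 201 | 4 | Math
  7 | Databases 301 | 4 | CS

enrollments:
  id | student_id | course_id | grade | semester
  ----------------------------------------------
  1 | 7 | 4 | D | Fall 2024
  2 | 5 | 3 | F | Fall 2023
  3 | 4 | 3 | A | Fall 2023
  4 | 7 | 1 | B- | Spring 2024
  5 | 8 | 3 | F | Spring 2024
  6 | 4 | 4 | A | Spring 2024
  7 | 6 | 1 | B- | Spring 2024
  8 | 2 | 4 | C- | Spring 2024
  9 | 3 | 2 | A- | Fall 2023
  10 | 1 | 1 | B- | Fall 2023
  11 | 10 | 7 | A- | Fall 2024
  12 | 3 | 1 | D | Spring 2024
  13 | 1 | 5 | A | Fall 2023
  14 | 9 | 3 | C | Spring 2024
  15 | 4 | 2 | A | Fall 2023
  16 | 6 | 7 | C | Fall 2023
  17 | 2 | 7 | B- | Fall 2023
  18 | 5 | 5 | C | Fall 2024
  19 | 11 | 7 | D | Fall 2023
SELECT p.name FROM students p LEFT JOIN enrollments c ON c.student_id = p.id WHERE c.id IS NULL

Execution result:
(no rows)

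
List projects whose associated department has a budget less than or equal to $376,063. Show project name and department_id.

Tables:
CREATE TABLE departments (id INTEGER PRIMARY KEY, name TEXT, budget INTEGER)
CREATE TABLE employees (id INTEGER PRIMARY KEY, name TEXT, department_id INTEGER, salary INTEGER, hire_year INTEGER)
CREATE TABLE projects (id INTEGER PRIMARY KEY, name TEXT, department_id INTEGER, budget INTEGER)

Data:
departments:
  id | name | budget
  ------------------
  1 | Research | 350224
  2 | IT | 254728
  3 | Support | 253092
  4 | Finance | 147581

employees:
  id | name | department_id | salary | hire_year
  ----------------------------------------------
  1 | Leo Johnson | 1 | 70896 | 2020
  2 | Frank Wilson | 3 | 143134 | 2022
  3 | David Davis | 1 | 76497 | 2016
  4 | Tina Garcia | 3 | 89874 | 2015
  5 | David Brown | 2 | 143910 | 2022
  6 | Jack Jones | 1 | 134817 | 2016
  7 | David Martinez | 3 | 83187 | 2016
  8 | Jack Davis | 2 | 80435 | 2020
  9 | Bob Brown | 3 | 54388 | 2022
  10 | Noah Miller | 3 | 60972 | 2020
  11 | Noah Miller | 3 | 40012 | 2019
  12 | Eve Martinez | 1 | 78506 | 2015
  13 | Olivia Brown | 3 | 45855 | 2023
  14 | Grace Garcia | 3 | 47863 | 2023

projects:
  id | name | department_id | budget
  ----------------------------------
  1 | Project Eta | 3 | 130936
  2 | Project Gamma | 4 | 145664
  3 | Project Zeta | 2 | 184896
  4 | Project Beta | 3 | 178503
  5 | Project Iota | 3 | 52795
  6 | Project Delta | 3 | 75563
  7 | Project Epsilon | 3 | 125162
SELECT name, department_id FROM projects WHERE department_id IN (SELECT id FROM departments WHERE budget <= 376063)

Execution result:
name | department_id
Project Eta | 3
Project Gamma | 4
Project Zeta | 2
Project Beta | 3
Project Iota | 3
Project Delta | 3
Project Epsilon | 3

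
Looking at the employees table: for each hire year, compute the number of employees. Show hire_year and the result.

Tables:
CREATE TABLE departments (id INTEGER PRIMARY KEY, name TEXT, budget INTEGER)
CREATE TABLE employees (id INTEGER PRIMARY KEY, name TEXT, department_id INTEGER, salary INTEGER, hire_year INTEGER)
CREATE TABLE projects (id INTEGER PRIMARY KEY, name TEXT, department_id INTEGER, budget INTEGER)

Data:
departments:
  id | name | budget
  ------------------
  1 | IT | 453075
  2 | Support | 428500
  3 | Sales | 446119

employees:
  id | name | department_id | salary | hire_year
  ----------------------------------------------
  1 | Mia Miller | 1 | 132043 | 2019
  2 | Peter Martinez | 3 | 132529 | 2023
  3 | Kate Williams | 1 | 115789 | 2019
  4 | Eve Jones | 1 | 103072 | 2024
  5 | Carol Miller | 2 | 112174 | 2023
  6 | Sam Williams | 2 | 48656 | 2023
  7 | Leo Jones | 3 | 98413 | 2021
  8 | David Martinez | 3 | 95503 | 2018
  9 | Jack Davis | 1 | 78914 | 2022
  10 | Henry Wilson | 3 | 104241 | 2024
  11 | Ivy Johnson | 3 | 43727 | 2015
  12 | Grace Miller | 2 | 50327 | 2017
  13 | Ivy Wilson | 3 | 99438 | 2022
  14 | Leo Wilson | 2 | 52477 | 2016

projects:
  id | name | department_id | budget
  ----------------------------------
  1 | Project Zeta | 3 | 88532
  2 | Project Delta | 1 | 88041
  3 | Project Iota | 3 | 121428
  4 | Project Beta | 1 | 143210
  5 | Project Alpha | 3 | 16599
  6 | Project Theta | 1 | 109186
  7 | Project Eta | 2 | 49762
SELECT hire_year, COUNT(*) AS n FROM employees GROUP BY hire_year

Execution result:
hire_year | n
2015 | 1
2016 | 1
2017 | 1
2018 | 1
2019 | 2
2021 | 1
2022 | 2
2023 | 3
2024 | 2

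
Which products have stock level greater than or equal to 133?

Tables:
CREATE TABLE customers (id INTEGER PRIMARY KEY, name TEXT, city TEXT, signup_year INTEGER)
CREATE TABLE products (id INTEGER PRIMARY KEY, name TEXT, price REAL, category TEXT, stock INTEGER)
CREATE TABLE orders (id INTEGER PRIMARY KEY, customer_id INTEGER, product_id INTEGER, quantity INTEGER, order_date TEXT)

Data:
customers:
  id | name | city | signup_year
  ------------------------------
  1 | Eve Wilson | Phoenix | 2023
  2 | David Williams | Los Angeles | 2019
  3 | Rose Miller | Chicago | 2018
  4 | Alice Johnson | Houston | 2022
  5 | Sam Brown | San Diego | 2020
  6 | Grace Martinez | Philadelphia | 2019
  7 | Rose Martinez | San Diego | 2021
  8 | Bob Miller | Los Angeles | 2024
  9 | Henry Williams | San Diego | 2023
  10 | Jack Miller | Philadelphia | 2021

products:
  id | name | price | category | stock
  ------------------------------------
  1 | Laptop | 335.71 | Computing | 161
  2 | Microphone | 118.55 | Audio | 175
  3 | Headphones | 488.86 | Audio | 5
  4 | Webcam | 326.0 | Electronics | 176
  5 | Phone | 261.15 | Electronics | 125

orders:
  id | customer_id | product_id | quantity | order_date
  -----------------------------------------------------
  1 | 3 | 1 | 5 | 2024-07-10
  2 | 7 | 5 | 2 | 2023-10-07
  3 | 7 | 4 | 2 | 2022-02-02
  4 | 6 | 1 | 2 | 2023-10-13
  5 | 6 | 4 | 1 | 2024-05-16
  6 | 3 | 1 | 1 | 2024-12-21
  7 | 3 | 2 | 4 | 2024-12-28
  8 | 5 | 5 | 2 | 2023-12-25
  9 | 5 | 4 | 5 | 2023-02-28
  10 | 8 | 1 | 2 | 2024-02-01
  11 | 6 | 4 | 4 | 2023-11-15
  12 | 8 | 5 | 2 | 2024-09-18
SELECT name, stock FROM products WHERE stock >= 133

Execution result:
name | stock
Laptop | 161
Microphone | 175
Webcam | 176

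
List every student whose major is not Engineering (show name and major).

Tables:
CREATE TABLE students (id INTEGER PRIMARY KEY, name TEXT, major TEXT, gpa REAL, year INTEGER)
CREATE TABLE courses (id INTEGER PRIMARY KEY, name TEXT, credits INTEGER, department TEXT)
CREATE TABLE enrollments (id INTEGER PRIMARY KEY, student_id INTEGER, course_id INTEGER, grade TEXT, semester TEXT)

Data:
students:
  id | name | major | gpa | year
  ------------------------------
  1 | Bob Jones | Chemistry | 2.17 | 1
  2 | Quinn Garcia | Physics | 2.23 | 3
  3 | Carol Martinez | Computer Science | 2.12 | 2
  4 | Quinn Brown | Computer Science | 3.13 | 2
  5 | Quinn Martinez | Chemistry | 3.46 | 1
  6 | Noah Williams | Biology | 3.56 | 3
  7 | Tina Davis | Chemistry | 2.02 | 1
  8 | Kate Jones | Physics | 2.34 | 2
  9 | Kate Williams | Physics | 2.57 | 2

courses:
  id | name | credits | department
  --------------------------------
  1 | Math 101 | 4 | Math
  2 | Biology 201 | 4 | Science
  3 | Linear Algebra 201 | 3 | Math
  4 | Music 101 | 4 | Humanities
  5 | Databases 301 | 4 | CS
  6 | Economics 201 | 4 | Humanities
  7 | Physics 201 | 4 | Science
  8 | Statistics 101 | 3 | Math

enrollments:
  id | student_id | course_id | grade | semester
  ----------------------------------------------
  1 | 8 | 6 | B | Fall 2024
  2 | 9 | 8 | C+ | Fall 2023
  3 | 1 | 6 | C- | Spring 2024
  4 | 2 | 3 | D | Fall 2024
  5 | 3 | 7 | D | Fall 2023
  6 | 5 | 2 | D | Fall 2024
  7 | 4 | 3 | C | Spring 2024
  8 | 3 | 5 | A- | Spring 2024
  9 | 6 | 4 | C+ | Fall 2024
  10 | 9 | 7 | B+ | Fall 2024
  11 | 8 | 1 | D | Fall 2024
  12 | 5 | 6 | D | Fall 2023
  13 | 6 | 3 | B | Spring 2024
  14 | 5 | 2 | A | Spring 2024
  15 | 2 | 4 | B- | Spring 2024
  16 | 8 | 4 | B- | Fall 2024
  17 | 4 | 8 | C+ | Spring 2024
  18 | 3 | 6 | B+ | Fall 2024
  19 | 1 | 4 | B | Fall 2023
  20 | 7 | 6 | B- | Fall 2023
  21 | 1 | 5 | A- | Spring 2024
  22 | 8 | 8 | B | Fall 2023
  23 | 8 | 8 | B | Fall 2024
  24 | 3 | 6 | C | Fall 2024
SELECT name, major FROM students WHERE major <> 'Engineering'

Execution result:
name | major
Bob Jones | Chemistry
Quinn Garcia | Physics
Carol Martinez | Computer Science
Quinn Brown | Computer Science
Quinn Martinez | Chemistry
Noah Williams | Biology
Tina Davis | Chemistry
Kate Jones | Physics
Kate Williams | Physics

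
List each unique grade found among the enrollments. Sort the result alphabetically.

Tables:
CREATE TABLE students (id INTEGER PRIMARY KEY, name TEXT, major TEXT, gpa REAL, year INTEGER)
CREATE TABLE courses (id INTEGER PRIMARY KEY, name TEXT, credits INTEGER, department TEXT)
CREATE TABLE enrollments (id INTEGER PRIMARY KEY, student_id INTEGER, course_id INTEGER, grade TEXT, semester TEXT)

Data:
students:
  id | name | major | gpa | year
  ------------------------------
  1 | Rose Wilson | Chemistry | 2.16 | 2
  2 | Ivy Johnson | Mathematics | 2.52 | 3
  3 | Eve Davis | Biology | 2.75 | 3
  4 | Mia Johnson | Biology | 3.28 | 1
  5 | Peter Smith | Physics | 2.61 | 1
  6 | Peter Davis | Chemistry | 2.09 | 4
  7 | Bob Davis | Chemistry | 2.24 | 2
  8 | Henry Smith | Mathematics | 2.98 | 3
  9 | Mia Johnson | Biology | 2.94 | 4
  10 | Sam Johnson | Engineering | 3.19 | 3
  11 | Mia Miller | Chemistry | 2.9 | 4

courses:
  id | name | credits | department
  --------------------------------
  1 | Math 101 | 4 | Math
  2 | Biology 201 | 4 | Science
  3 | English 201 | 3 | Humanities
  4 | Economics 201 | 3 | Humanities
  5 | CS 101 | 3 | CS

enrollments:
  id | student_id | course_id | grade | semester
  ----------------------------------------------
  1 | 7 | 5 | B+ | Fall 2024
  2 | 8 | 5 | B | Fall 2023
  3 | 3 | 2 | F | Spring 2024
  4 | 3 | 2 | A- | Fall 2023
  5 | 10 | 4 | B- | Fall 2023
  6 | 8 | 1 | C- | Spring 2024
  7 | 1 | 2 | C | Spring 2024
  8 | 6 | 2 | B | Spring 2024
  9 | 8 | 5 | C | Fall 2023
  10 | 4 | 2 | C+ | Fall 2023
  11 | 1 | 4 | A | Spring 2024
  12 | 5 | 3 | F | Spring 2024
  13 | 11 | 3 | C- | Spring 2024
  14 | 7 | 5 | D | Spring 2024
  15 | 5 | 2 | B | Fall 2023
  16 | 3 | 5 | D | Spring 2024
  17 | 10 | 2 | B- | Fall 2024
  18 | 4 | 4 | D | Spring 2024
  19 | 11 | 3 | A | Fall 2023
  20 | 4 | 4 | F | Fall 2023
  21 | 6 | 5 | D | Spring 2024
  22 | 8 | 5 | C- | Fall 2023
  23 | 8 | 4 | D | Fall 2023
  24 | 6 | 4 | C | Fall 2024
SELECT DISTINCT grade FROM enrollments ORDER BY grade

Execution result:
grade
A
A-
B
B+
B-
C
C+
C-
D
F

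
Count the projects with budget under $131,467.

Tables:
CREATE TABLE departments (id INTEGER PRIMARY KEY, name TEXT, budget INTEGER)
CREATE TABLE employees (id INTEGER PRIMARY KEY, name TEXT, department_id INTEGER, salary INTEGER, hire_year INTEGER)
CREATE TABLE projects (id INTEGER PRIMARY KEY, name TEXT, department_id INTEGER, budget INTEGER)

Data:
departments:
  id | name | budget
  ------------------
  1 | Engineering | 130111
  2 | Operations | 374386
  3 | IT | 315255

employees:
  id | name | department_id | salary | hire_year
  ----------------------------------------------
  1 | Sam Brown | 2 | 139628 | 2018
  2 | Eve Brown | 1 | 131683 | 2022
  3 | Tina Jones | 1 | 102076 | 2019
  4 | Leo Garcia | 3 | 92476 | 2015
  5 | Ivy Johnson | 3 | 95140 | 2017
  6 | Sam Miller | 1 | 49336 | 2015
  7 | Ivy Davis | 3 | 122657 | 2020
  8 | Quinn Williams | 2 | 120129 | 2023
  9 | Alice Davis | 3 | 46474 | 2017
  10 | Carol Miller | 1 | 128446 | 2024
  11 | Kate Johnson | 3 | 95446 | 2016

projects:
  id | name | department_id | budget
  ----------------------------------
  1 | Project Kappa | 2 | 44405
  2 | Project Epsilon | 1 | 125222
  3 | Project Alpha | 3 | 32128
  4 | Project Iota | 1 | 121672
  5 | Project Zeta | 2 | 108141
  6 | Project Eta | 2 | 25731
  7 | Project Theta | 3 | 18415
SELECT COUNT(*) FROM projects WHERE budget < 131467

Execution result:
7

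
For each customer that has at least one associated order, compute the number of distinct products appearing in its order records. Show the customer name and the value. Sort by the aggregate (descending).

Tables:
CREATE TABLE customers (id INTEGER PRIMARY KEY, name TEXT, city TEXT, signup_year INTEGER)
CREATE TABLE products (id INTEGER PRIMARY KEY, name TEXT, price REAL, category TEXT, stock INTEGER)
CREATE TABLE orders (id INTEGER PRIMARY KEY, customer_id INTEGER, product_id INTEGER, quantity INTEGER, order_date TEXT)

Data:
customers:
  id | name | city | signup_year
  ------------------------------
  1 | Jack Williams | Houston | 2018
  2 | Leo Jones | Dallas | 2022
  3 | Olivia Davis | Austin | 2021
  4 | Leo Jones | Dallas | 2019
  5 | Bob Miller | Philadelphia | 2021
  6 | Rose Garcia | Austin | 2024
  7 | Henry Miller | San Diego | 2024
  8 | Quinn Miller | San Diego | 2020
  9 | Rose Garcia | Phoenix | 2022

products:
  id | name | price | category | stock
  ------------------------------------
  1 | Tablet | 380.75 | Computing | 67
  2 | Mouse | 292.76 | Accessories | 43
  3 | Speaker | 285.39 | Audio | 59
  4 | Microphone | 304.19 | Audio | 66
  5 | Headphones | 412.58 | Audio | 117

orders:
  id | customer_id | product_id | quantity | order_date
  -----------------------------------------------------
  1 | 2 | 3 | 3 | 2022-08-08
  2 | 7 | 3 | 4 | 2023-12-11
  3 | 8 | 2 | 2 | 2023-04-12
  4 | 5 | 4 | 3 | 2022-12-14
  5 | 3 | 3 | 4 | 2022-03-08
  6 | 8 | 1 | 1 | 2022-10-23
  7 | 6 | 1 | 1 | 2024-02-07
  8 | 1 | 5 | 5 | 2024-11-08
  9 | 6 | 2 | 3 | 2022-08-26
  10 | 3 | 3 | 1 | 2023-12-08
SELECT p.name, COUNT(DISTINCT c.product_id) AS distinct_product_count FROM orders c JOIN customers p ON c.customer_id = p.id GROUP BY p.id, p.name ORDER BY distinct_product_count DESC

Execution result:
name | distinct_product_count
Rose Garcia | 2
Quinn Miller | 2
Jack Williams | 1
Leo Jones | 1
Olivia Davis | 1
Bob Miller | 1
Henry Miller | 1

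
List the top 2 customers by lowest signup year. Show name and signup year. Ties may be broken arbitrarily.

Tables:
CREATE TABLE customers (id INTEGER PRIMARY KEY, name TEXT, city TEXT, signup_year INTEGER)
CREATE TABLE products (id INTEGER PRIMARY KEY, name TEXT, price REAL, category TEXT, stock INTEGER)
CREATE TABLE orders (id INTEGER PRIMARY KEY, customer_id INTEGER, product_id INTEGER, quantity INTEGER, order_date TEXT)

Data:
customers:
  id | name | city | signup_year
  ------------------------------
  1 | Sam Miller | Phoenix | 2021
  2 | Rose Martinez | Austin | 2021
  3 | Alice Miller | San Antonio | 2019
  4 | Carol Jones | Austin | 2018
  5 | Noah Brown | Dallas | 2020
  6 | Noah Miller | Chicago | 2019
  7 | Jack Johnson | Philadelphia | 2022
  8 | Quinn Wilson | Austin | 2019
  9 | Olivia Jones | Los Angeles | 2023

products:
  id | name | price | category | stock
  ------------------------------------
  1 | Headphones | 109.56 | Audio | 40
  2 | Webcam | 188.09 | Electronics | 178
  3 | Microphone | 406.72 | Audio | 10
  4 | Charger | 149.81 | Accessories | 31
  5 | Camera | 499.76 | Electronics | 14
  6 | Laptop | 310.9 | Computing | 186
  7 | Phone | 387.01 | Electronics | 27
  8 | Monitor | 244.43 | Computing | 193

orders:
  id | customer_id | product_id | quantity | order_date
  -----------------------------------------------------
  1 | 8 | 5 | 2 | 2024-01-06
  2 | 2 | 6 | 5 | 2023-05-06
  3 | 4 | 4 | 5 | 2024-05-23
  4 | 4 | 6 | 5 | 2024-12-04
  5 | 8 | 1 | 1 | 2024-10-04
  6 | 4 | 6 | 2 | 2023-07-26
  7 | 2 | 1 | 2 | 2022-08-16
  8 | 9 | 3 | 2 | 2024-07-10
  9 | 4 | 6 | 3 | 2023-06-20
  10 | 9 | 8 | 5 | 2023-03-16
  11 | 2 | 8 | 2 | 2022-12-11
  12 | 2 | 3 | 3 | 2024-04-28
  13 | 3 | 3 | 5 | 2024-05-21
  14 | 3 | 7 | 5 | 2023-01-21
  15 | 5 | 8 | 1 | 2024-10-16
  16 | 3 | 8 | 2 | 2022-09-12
SELECT name, signup_year FROM customers ORDER BY signup_year ASC LIMIT 2

Execution result:
name | signup_year
Carol Jones | 2018
Alice Miller | 2019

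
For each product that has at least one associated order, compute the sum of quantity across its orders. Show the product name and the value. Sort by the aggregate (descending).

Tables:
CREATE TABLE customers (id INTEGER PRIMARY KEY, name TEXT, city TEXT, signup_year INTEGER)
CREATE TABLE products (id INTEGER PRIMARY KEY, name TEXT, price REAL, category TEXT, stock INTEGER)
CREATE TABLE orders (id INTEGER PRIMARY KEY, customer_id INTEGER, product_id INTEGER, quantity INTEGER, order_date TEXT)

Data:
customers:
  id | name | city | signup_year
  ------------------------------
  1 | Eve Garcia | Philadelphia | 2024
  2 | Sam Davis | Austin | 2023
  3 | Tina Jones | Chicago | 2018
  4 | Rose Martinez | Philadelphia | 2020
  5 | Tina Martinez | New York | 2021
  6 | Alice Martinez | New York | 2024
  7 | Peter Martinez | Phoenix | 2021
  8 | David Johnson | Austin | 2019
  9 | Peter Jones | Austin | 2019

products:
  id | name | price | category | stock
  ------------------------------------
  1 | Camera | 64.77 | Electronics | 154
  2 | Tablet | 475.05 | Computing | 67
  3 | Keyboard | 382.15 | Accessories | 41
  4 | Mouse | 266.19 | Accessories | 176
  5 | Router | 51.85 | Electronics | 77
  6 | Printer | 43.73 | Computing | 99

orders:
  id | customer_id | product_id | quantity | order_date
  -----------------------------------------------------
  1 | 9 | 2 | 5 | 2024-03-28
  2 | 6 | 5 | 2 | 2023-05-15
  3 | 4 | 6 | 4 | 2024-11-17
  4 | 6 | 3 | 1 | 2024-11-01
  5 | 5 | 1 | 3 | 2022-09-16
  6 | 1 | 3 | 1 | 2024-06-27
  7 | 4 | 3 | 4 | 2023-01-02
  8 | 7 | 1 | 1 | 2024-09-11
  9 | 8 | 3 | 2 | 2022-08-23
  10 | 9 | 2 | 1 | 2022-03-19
SELECT p.name, SUM(c.quantity) AS sum_quantity FROM orders c JOIN products p ON c.product_id = p.id GROUP BY p.id, p.name ORDER BY sum_quantity DESC

Execution result:
name | sum_quantity
Keyboard | 8
Tablet | 6
Camera | 4
Printer | 4
Router | 2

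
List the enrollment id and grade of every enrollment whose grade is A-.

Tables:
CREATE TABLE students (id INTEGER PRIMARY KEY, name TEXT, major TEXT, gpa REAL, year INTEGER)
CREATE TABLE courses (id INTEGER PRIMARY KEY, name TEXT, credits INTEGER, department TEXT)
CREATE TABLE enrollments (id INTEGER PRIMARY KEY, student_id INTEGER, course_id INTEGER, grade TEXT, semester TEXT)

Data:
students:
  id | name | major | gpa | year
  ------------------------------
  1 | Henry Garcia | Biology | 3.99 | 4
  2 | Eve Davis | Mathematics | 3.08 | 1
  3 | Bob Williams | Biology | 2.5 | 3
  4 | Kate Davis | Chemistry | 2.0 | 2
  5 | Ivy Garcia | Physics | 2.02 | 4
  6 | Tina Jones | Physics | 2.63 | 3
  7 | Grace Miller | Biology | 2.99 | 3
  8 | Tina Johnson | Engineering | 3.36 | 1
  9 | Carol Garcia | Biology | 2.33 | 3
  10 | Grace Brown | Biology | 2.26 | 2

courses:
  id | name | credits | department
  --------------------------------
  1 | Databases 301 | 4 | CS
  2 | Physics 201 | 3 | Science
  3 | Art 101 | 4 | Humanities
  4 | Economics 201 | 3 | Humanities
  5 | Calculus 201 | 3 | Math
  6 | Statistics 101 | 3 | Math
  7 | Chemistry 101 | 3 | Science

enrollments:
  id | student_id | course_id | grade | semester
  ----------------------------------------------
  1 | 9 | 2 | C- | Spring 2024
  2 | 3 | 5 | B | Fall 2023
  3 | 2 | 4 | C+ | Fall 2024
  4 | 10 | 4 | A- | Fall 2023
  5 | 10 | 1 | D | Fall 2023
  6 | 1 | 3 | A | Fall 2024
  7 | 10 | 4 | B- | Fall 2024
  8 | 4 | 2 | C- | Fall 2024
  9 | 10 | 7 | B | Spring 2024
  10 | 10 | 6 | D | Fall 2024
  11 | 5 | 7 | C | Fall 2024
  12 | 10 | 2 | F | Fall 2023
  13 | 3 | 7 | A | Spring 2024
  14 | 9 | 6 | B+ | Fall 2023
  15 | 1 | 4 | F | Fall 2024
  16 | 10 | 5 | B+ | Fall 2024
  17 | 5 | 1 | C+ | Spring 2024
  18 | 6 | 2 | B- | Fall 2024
SELECT id, grade FROM enrollments WHERE grade = 'A-'

Execution result:
id | grade
4 | A-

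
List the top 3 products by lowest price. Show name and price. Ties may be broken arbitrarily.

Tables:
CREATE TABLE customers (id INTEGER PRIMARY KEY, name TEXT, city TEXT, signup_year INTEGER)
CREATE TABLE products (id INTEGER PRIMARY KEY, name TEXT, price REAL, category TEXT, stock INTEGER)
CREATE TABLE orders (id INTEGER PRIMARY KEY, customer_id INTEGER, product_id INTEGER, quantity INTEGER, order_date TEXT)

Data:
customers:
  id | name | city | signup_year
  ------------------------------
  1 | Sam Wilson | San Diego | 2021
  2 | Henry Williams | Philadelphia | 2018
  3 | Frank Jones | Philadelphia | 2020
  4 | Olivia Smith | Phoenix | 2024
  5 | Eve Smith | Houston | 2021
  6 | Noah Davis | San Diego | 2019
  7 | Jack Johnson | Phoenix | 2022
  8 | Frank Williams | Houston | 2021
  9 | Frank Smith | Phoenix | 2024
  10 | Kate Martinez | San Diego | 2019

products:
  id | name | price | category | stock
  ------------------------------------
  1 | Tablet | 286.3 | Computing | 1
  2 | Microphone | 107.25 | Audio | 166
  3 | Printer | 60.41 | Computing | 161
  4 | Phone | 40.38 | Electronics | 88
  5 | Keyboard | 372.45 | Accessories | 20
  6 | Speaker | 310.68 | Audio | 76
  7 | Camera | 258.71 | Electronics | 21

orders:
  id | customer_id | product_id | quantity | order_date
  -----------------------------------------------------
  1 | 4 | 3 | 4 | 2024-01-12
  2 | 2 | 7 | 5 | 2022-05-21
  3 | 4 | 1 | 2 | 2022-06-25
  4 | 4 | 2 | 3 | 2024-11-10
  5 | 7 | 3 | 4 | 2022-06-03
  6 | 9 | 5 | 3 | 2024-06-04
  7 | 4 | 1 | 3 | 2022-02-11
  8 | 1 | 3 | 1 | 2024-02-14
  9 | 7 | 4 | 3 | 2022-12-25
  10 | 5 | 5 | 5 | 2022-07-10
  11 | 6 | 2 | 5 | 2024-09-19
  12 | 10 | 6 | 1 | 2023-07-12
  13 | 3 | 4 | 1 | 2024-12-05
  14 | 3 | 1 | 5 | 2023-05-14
SELECT name, price FROM products ORDER BY price ASC LIMIT 3

Execution result:
name | price
Phone | 40.38
Printer | 60.41
Microphone | 107.25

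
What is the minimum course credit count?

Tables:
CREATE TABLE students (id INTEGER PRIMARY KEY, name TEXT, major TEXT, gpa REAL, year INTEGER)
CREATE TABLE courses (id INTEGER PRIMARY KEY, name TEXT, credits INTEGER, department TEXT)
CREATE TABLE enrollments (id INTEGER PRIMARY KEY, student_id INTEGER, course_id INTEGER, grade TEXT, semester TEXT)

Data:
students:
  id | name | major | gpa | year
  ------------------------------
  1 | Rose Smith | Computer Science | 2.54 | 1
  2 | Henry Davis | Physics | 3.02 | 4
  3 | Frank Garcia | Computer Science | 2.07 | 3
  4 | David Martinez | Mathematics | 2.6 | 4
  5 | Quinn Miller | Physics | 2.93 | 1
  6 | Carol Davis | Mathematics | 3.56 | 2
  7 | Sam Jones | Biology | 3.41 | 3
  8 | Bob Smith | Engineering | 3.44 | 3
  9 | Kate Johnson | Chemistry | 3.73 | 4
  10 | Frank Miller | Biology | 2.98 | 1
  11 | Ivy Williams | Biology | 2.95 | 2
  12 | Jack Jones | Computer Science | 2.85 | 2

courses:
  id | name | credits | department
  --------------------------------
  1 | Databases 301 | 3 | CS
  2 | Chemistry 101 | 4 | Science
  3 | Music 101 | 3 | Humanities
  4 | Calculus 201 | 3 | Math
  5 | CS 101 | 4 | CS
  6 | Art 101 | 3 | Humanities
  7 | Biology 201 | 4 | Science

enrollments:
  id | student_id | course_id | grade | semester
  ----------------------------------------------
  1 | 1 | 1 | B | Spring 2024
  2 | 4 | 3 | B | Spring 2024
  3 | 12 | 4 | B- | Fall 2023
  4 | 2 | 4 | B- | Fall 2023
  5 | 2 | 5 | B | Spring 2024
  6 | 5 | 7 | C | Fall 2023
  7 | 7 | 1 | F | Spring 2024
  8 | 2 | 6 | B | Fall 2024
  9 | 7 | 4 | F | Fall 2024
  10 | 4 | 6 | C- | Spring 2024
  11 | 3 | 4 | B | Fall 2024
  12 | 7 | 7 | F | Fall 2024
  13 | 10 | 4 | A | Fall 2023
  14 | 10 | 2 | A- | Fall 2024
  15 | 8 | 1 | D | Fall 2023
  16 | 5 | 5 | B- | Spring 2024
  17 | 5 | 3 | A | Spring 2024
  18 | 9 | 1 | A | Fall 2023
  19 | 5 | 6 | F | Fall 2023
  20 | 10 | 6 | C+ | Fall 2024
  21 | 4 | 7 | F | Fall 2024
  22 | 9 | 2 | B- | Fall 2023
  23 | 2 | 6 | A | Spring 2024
SELECT MIN(credits) FROM courses

Execution result:
3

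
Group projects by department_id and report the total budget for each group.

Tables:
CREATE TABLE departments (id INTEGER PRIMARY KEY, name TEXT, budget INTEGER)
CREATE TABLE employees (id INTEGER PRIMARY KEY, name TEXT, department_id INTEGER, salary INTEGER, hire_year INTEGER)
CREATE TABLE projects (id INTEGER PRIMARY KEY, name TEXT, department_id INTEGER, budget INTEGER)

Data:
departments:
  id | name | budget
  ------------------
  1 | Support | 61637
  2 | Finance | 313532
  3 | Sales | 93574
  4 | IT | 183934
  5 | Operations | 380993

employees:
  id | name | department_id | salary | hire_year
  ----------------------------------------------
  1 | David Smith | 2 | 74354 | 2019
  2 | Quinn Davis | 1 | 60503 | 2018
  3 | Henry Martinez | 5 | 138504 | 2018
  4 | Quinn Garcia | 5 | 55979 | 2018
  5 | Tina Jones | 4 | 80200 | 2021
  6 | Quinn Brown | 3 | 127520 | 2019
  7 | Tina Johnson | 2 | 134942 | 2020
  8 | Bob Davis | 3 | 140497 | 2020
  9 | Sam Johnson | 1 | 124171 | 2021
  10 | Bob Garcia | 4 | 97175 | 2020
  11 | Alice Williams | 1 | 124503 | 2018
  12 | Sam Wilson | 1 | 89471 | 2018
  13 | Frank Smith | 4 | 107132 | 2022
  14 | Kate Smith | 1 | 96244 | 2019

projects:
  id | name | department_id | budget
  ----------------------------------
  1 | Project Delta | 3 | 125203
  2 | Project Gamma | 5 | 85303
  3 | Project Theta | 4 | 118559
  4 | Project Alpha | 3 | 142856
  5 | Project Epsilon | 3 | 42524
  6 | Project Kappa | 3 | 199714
SELECT department_id, SUM(budget) AS sum_budget FROM projects GROUP BY department_id

Execution result:
department_id | sum_budget
3 | 510297
4 | 118559
5 | 85303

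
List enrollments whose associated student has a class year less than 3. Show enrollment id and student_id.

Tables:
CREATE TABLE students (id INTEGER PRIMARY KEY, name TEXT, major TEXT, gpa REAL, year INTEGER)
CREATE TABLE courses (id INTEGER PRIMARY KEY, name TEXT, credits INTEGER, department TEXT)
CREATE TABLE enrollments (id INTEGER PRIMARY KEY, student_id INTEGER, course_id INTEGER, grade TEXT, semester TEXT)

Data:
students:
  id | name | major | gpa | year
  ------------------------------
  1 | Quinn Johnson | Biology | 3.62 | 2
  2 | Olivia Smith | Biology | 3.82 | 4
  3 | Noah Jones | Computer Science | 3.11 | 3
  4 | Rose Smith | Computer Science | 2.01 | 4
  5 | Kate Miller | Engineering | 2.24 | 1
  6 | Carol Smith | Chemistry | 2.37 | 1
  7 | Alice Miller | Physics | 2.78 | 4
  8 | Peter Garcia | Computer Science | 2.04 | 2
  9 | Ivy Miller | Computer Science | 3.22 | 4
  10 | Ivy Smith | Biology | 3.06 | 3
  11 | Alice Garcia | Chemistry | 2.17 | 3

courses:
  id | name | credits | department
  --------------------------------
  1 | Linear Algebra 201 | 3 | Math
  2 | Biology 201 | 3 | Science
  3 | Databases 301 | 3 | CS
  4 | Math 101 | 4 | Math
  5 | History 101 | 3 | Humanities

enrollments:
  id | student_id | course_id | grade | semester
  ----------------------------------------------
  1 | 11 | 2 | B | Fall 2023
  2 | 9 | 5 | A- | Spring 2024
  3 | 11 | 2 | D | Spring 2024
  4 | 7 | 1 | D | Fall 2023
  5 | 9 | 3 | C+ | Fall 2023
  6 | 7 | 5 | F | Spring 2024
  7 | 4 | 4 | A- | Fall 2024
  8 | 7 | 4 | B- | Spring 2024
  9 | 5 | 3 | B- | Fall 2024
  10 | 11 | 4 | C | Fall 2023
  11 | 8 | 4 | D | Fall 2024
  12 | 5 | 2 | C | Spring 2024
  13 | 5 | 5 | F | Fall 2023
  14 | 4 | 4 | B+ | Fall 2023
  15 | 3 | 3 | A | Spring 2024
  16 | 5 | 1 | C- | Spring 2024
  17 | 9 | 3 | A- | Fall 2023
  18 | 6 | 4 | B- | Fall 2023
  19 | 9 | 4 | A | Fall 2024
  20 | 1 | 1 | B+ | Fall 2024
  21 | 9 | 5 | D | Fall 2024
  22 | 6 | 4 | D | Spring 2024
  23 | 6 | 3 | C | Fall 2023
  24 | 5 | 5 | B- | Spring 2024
SELECT id, student_id FROM enrollments WHERE student_id IN (SELECT id FROM students WHERE year < 3)

Execution result:
id | student_id
9 | 5
11 | 8
12 | 5
13 | 5
16 | 5
18 | 6
20 | 1
22 | 6
23 | 6
24 | 5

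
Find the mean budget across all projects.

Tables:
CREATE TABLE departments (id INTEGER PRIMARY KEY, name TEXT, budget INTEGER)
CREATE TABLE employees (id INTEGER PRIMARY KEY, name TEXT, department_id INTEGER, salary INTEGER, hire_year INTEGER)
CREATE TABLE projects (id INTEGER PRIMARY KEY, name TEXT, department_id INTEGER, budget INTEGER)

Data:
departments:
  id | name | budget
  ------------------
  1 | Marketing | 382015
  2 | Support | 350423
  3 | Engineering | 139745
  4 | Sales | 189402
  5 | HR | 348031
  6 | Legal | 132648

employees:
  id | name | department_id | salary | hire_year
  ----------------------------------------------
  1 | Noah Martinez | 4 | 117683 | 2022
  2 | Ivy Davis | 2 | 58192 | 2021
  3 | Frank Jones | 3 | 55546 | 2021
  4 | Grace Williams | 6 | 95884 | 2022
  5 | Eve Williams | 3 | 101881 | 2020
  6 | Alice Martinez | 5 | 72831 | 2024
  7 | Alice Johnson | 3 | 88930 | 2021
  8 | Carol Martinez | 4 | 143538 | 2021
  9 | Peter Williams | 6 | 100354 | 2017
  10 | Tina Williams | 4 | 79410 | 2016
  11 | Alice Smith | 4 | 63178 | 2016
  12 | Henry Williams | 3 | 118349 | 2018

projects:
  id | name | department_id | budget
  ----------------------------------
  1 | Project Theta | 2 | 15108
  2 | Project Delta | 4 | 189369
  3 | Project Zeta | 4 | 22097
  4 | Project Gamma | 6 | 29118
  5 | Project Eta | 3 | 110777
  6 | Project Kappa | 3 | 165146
SELECT AVG(budget) FROM projects

Execution result:
88602.50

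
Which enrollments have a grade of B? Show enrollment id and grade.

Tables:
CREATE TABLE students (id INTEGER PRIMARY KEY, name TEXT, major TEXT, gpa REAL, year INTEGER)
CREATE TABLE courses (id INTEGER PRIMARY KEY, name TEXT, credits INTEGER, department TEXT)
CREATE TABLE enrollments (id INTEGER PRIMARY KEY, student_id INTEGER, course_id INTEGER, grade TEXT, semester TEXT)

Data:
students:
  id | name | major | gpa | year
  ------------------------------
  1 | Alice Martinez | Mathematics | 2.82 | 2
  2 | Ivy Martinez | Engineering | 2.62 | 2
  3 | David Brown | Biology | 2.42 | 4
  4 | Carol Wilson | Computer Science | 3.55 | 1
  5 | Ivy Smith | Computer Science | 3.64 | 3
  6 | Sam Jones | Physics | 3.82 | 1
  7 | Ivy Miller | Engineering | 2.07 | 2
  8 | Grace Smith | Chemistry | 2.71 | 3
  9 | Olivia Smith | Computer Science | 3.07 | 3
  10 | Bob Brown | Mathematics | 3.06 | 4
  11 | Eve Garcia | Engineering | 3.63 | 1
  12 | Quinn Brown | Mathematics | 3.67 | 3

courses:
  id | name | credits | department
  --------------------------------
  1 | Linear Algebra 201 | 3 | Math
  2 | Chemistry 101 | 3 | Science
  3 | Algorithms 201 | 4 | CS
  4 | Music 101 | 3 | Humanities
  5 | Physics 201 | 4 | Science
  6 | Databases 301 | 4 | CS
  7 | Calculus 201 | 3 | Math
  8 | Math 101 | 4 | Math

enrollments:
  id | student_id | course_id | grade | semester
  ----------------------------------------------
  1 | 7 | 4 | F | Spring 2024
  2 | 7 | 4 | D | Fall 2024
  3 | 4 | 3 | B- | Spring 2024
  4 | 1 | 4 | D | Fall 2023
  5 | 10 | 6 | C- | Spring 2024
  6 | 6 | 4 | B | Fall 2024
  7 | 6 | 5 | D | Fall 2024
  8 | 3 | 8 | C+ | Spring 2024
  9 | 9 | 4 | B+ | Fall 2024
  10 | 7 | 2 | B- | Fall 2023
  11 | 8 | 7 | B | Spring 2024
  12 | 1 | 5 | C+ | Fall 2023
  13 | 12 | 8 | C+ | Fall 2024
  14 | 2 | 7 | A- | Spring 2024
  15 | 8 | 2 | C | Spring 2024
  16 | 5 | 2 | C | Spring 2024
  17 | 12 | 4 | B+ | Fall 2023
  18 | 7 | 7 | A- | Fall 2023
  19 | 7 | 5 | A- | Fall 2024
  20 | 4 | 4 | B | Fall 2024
SELECT id, grade FROM enrollments WHERE grade = 'B'

Execution result:
id | grade
6 | B
11 | B
20 | B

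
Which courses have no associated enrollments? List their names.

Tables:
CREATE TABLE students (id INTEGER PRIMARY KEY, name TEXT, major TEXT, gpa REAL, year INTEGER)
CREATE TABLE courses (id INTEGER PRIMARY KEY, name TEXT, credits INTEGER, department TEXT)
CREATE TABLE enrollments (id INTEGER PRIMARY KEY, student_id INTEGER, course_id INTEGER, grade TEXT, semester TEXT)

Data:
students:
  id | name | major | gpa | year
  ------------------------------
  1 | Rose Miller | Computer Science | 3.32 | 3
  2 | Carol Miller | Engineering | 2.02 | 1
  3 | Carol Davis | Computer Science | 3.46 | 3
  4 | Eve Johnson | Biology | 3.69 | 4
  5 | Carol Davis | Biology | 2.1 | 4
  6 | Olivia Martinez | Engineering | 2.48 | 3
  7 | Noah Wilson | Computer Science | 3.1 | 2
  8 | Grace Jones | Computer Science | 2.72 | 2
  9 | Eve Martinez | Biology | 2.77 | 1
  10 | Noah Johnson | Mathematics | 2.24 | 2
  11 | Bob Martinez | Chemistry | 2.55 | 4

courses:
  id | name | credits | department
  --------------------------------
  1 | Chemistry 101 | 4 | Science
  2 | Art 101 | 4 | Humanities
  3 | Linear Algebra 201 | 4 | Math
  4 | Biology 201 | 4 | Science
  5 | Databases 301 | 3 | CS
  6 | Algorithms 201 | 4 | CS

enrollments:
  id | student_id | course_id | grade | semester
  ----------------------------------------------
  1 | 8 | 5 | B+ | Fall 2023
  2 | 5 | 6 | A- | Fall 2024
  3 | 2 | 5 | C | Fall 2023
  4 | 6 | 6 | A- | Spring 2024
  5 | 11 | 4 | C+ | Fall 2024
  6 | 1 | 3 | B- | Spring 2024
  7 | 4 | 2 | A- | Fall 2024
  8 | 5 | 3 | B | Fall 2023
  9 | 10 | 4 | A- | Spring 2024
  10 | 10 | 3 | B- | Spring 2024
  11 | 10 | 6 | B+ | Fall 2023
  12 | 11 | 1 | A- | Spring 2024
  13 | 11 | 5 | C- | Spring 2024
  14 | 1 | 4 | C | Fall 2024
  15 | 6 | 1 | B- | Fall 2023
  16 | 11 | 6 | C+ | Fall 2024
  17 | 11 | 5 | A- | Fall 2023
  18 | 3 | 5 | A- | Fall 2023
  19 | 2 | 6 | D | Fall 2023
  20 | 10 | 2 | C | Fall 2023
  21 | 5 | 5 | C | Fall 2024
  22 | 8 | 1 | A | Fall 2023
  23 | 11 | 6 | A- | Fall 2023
SELECT p.name FROM courses p LEFT JOIN enrollments c ON c.course_id = p.id WHERE c.id IS NULL

Execution result:
(no rows)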